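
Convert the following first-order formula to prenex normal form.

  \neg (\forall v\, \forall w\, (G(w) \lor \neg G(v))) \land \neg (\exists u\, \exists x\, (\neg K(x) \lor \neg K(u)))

Drive negations inward (¬∀x A ≡ ∃x ¬A, ¬∃x A ≡ ∀x ¬A, De Morgan for ∧/∨):
  (\exists v\, \exists w\, (\neg G(w) \land G(v))) \land (\forall u\, \forall x\, (K(x) \land K(u)))
Pull the quantifiers to the front (each side's bound variable is not free in the other side):
  \exists v\, \exists w\, \forall u\, \forall x\, (\neg G(w) \land G(v) \land K(x) \land K(u))

\exists v\, \exists w\, \forall u\, \forall x\, (\neg G(w) \land G(v) \land K(x) \land K(u))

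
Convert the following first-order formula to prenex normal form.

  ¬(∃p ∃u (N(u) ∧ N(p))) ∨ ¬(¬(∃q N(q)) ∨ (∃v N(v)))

Drive negations inward (¬∀x A ≡ ∃x ¬A, ¬∃x A ≡ ∀x ¬A, De Morgan for ∧/∨):
  (∀p ∀u (¬N(u) ∨ ¬N(p))) ∨ (∃q N(q)) ∧ (∀v ¬N(v))
All bound variables are already distinct, so no renaming is needed.
Extract every quantifier outward, since the variables are now distinct and don't occur free across branches:
  ∀p ∀u ∃q ∀v (¬N(u) ∨ ¬N(p) ∨ N(q) ∧ ¬N(v))

∀p ∀u ∃q ∀v (¬N(u) ∨ ¬N(p) ∨ N(q) ∧ ¬N(v))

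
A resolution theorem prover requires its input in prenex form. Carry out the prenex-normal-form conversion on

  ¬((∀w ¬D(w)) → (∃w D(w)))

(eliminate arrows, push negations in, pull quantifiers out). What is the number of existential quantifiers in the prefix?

Rewrite implications/biconditionals: A → B as ¬A ∨ B.
  ¬(¬(∀w ¬D(w)) ∨ (∃w D(w)))
Push ¬ through the quantifiers and connectives to reach negation normal form:
  (∀w ¬D(w)) ∧ (∀w ¬D(w))
Rename bound variables to avoid capture: w↦c.
  (∀w ¬D(w)) ∧ (∀c ¬D(c))
Extract every quantifier outward, since the variables are now distinct and don't occur free across branches:
  ∀w ∀c (¬D(w) ∧ ¬D(c))
The prefix is ∀w ∀c: 2 universal, 0 existential.

0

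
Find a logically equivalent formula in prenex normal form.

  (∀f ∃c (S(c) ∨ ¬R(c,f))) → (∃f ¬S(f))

First replace A → B with ¬A ∨ B.
  ¬(∀f ∃c (S(c) ∨ ¬R(c,f))) ∨ (∃f ¬S(f))
Push ¬ through the quantifiers and connectives to reach negation normal form:
  (∃f ∀c (¬S(c) ∧ R(c,f))) ∨ (∃f ¬S(f))
Give each quantifier a distinct variable: f↦w.
  (∃f ∀c (¬S(c) ∧ R(c,f))) ∨ (∃w ¬S(w))
Pull the quantifiers to the front (each side's bound variable is not free in the other side):
  ∃f ∀c ∃w (¬S(c) ∧ R(c,f) ∨ ¬S(w))

∃f ∀c ∃w (¬S(c) ∧ R(c,f) ∨ ¬S(w))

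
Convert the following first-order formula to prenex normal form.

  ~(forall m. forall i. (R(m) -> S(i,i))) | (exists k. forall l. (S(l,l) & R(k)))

exists m. exists i. exists k. forall l. (R(m) & ~S(i,i) | S(l,l) & R(k))

First replace A → B with ¬A ∨ B.
  ~(forall m. forall i. (~R(m) | S(i,i))) | (exists k. forall l. (S(l,l) & R(k)))
Push ¬ through the quantifiers and connectives to reach negation normal form:
  (exists m. exists i. (R(m) & ~S(i,i))) | (exists k. forall l. (S(l,l) & R(k)))
All bound variables are already distinct, so no renaming is needed.
Extract every quantifier outward, since the variables are now distinct and don't occur free across branches:
  exists m. exists i. exists k. forall l. (R(m) & ~S(i,i) | S(l,l) & R(k))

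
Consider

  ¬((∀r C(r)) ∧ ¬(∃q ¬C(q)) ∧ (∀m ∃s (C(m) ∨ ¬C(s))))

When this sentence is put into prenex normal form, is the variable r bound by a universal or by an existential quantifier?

Push ¬ through the quantifiers and connectives to reach negation normal form:
  (∃r ¬C(r)) ∨ (∃q ¬C(q)) ∨ (∃m ∀s (¬C(m) ∧ C(s)))
Finally move all quantifiers to the prefix:
  ∃r ∃q ∃m ∀s (¬C(r) ∨ ¬C(q) ∨ ¬C(m) ∧ C(s))
The quantifier ∀r sits under an odd number of negations, so it flips to ∃r.

existential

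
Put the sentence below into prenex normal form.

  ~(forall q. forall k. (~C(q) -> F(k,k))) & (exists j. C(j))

exists q. exists k. exists j. (~C(q) & ~F(k,k) & C(j))

First replace A → B with ¬A ∨ B.
  ~(forall q. forall k. (~~C(q) | F(k,k))) & (exists j. C(j))
Push ¬ through the quantifiers and connectives to reach negation normal form:
  (exists q. exists k. (~C(q) & ~F(k,k))) & (exists j. C(j))
Extract every quantifier outward, since the variables are now distinct and don't occur free across branches:
  exists q. exists k. exists j. (~C(q) & ~F(k,k) & C(j))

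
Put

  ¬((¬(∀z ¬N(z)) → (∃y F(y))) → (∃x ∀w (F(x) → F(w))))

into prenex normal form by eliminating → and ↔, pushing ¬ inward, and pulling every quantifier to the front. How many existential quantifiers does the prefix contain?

First replace A → B with ¬A ∨ B.
  ¬(¬(¬¬(∀z ¬N(z)) ∨ (∃y F(y))) ∨ (∃x ∀w (¬F(x) ∨ F(w))))
Push ¬ through the quantifiers and connectives to reach negation normal form:
  ((∀z ¬N(z)) ∨ (∃y F(y))) ∧ (∀x ∃w (F(x) ∧ ¬F(w)))
Finally move all quantifiers to the prefix:
  ∀z ∃y ∀x ∃w ((¬N(z) ∨ F(y)) ∧ F(x) ∧ ¬F(w))
The prefix is ∀z ∃y ∀x ∃w: 2 universal, 2 existential.

2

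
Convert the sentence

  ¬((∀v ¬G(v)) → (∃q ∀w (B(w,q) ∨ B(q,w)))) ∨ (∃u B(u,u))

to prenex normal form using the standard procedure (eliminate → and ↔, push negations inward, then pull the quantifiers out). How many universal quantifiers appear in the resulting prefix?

Rewrite implications/biconditionals: A → B as ¬A ∨ B.
  ¬(¬(∀v ¬G(v)) ∨ (∃q ∀w (B(w,q) ∨ B(q,w)))) ∨ (∃u B(u,u))
Push ¬ through the quantifiers and connectives to reach negation normal form:
  (∀v ¬G(v)) ∧ (∀q ∃w (¬B(w,q) ∧ ¬B(q,w))) ∨ (∃u B(u,u))
Pull the quantifiers to the front (each side's bound variable is not free in the other side):
  ∀v ∀q ∃w ∃u (¬G(v) ∧ ¬B(w,q) ∧ ¬B(q,w) ∨ B(u,u))
The prefix is ∀v ∀q ∃w ∃u: 2 universal, 2 existential.

2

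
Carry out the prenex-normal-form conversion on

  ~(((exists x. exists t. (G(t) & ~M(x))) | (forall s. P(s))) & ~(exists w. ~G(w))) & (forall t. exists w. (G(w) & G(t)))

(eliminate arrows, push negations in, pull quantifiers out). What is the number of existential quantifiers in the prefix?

3

Move each ¬ inward, flipping quantifiers it crosses:
  ((forall x. forall t. (~G(t) | M(x))) & (exists s. ~P(s)) | (exists w. ~G(w))) & (forall t. exists w. (G(w) & G(t)))
Give each quantifier a distinct variable: t↦c, w↦y1.
  ((forall x. forall t. (~G(t) | M(x))) & (exists s. ~P(s)) | (exists w. ~G(w))) & (forall c. exists y1. (G(y1) & G(c)))
Pull the quantifiers to the front (each side's bound variable is not free in the other side):
  forall x. forall t. exists s. exists w. forall c. exists y1. (((~G(t) | M(x)) & ~P(s) | ~G(w)) & G(y1) & G(c))
The prefix is forall x forall t exists s exists w forall c exists y1: 3 universal, 3 existential.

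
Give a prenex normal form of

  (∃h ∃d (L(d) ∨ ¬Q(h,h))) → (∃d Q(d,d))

First replace A → B with ¬A ∨ B.
  ¬(∃h ∃d (L(d) ∨ ¬Q(h,h))) ∨ (∃d Q(d,d))
Move each ¬ inward, flipping quantifiers it crosses:
  (∀h ∀d (¬L(d) ∧ Q(h,h))) ∨ (∃d Q(d,d))
Rename bound variables to avoid capture: d↦x1.
  (∀h ∀d (¬L(d) ∧ Q(h,h))) ∨ (∃x1 Q(x1,x1))
Extract every quantifier outward, since the variables are now distinct and don't occur free across branches:
  ∀h ∀d ∃x1 (¬L(d) ∧ Q(h,h) ∨ Q(x1,x1))

∀h ∀d ∃x1 (¬L(d) ∧ Q(h,h) ∨ Q(x1,x1))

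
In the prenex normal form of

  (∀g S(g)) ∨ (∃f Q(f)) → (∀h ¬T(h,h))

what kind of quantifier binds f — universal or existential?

Eliminate → and ↔ using ¬ and ∨.
  ¬((∀g S(g)) ∨ (∃f Q(f))) ∨ (∀h ¬T(h,h))
Move each ¬ inward, flipping quantifiers it crosses:
  (∃g ¬S(g)) ∧ (∀f ¬Q(f)) ∨ (∀h ¬T(h,h))
All bound variables are already distinct, so no renaming is needed.
Pull the quantifiers to the front (each side's bound variable is not free in the other side):
  ∃g ∀f ∀h (¬S(g) ∧ ¬Q(f) ∨ ¬T(h,h))
The quantifier ∃f sits under an odd number of negations (counting the antecedent side of each →), so it flips to ∀f.

universal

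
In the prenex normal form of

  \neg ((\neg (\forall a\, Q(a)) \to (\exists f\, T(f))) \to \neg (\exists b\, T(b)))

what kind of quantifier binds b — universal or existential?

First replace A → B with ¬A ∨ B.
  \neg (\neg (\neg \neg (\forall a\, Q(a)) \lor (\exists f\, T(f))) \lor \neg (\exists b\, T(b)))
Drive negations inward (¬∀x A ≡ ∃x ¬A, ¬∃x A ≡ ∀x ¬A, De Morgan for ∧/∨):
  ((\forall a\, Q(a)) \lor (\exists f\, T(f))) \land (\exists b\, T(b))
All bound variables are already distinct, so no renaming is needed.
Extract every quantifier outward, since the variables are now distinct and don't occur free across branches:
  \forall a\, \exists f\, \exists b\, ((Q(a) \lor T(f)) \land T(b))
The quantifier \exists b sits under an even number of negations (counting the antecedent side of each →), so it remains existential.

existential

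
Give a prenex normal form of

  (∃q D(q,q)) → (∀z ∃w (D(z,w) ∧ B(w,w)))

∀q ∀z ∃w (¬D(q,q) ∨ D(z,w) ∧ B(w,w))

Eliminate → and ↔ using ¬ and ∨.
  ¬(∃q D(q,q)) ∨ (∀z ∃w (D(z,w) ∧ B(w,w)))
Drive negations inward (¬∀x A ≡ ∃x ¬A, ¬∃x A ≡ ∀x ¬A, De Morgan for ∧/∨):
  (∀q ¬D(q,q)) ∨ (∀z ∃w (D(z,w) ∧ B(w,w)))
Finally move all quantifiers to the prefix:
  ∀q ∀z ∃w (¬D(q,q) ∨ D(z,w) ∧ B(w,w))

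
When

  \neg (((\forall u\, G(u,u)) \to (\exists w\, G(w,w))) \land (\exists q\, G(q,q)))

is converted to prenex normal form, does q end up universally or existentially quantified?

universal

Rewrite implications/biconditionals: A → B as ¬A ∨ B.
  \neg ((\neg (\forall u\, G(u,u)) \lor (\exists w\, G(w,w))) \land (\exists q\, G(q,q)))
Drive negations inward (¬∀x A ≡ ∃x ¬A, ¬∃x A ≡ ∀x ¬A, De Morgan for ∧/∨):
  (\forall u\, G(u,u)) \land (\forall w\, \neg G(w,w)) \lor (\forall q\, \neg G(q,q))
Extract every quantifier outward, since the variables are now distinct and don't occur free across branches:
  \forall u\, \forall w\, \forall q\, (G(u,u) \land \neg G(w,w) \lor \neg G(q,q))
The quantifier \exists q sits under an odd number of negations (counting the antecedent side of each →), so it flips to \forall q.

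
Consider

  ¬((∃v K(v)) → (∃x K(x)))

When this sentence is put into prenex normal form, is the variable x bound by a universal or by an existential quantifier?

Rewrite implications/biconditionals: A → B as ¬A ∨ B.
  ¬(¬(∃v K(v)) ∨ (∃x K(x)))
Push ¬ through the quantifiers and connectives to reach negation normal form:
  (∃v K(v)) ∧ (∀x ¬K(x))
All bound variables are already distinct, so no renaming is needed.
Extract every quantifier outward, since the variables are now distinct and don't occur free across branches:
  ∃v ∀x (K(v) ∧ ¬K(x))
The quantifier ∃x sits under an odd number of negations (counting the antecedent side of each →), so it flips to ∀x.

universal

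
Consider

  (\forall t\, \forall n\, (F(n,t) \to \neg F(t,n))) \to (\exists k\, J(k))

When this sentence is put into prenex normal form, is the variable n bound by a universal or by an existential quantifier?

existential

Eliminate → and ↔ using ¬ and ∨.
  \neg (\forall t\, \forall n\, (\neg F(n,t) \lor \neg F(t,n))) \lor (\exists k\, J(k))
Move each ¬ inward, flipping quantifiers it crosses:
  (\exists t\, \exists n\, (F(n,t) \land F(t,n))) \lor (\exists k\, J(k))
All bound variables are already distinct, so no renaming is needed.
Finally move all quantifiers to the prefix:
  \exists t\, \exists n\, \exists k\, (F(n,t) \land F(t,n) \lor J(k))
The quantifier \forall n sits under an odd number of negations (counting the antecedent side of each →), so it flips to \exists n.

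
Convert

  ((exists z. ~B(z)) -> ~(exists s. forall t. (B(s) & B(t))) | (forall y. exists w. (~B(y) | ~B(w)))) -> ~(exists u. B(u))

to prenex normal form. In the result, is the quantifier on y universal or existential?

existential

First replace A → B with ¬A ∨ B.
  ~(~(exists z. ~B(z)) | ~(exists s. forall t. (B(s) & B(t))) | (forall y. exists w. (~B(y) | ~B(w)))) | ~(exists u. B(u))
Drive negations inward (¬∀x A ≡ ∃x ¬A, ¬∃x A ≡ ∀x ¬A, De Morgan for ∧/∨):
  (exists z. ~B(z)) & (exists s. forall t. (B(s) & B(t))) & (exists y. forall w. (B(y) & B(w))) | (forall u. ~B(u))
Extract every quantifier outward, since the variables are now distinct and don't occur free across branches:
  exists z. exists s. forall t. exists y. forall w. forall u. (~B(z) & B(s) & B(t) & B(y) & B(w) | ~B(u))
The quantifier forall y sits under an odd number of negations (counting the antecedent side of each →), so it flips to exists y.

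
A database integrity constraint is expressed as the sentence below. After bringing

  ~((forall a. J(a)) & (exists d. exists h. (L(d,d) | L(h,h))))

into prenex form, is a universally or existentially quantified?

Push ¬ through the quantifiers and connectives to reach negation normal form:
  (exists a. ~J(a)) | (forall d. forall h. (~L(d,d) & ~L(h,h)))
All bound variables are already distinct, so no renaming is needed.
Finally move all quantifiers to the prefix:
  exists a. forall d. forall h. (~J(a) | ~L(d,d) & ~L(h,h))
The quantifier forall a sits under an odd number of negations, so it flips to exists a.

existential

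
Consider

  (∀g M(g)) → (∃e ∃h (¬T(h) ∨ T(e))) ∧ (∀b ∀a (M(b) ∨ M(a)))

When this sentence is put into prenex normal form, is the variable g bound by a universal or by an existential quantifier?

existential

Eliminate → and ↔ using ¬ and ∨.
  ¬(∀g M(g)) ∨ (∃e ∃h (¬T(h) ∨ T(e))) ∧ (∀b ∀a (M(b) ∨ M(a)))
Move each ¬ inward, flipping quantifiers it crosses:
  (∃g ¬M(g)) ∨ (∃e ∃h (¬T(h) ∨ T(e))) ∧ (∀b ∀a (M(b) ∨ M(a)))
Finally move all quantifiers to the prefix:
  ∃g ∃e ∃h ∀b ∀a (¬M(g) ∨ (¬T(h) ∨ T(e)) ∧ (M(b) ∨ M(a)))
The quantifier ∀g sits under an odd number of negations (counting the antecedent side of each →), so it flips to ∃g.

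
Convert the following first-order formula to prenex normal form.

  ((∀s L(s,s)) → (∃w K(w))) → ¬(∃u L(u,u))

First replace A → B with ¬A ∨ B.
  ¬(¬(∀s L(s,s)) ∨ (∃w K(w))) ∨ ¬(∃u L(u,u))
Move each ¬ inward, flipping quantifiers it crosses:
  (∀s L(s,s)) ∧ (∀w ¬K(w)) ∨ (∀u ¬L(u,u))
All bound variables are already distinct, so no renaming is needed.
Finally move all quantifiers to the prefix:
  ∀s ∀w ∀u (L(s,s) ∧ ¬K(w) ∨ ¬L(u,u))

∀s ∀w ∀u (L(s,s) ∧ ¬K(w) ∨ ¬L(u,u))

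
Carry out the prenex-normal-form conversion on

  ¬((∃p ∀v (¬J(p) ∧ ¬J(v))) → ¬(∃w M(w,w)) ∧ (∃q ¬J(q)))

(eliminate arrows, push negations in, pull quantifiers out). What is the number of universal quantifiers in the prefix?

Eliminate → and ↔ using ¬ and ∨.
  ¬(¬(∃p ∀v (¬J(p) ∧ ¬J(v))) ∨ ¬(∃w M(w,w)) ∧ (∃q ¬J(q)))
Move each ¬ inward, flipping quantifiers it crosses:
  (∃p ∀v (¬J(p) ∧ ¬J(v))) ∧ ((∃w M(w,w)) ∨ (∀q J(q)))
All bound variables are already distinct, so no renaming is needed.
Finally move all quantifiers to the prefix:
  ∃p ∀v ∃w ∀q (¬J(p) ∧ ¬J(v) ∧ (M(w,w) ∨ J(q)))
The prefix is ∃p ∀v ∃w ∀q: 2 universal, 2 existential.

2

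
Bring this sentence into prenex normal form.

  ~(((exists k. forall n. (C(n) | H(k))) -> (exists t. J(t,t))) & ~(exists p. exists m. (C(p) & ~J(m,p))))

exists k. forall n. forall t. exists p. exists m. ((C(n) | H(k)) & ~J(t,t) | C(p) & ~J(m,p))

First replace A → B with ¬A ∨ B.
  ~((~(exists k. forall n. (C(n) | H(k))) | (exists t. J(t,t))) & ~(exists p. exists m. (C(p) & ~J(m,p))))
Push ¬ through the quantifiers and connectives to reach negation normal form:
  (exists k. forall n. (C(n) | H(k))) & (forall t. ~J(t,t)) | (exists p. exists m. (C(p) & ~J(m,p)))
All bound variables are already distinct, so no renaming is needed.
Extract every quantifier outward, since the variables are now distinct and don't occur free across branches:
  exists k. forall n. forall t. exists p. exists m. ((C(n) | H(k)) & ~J(t,t) | C(p) & ~J(m,p))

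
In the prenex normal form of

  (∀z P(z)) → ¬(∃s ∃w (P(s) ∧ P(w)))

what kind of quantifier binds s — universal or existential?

Eliminate → and ↔ using ¬ and ∨.
  ¬(∀z P(z)) ∨ ¬(∃s ∃w (P(s) ∧ P(w)))
Drive negations inward (¬∀x A ≡ ∃x ¬A, ¬∃x A ≡ ∀x ¬A, De Morgan for ∧/∨):
  (∃z ¬P(z)) ∨ (∀s ∀w (¬P(s) ∨ ¬P(w)))
Pull the quantifiers to the front (each side's bound variable is not free in the other side):
  ∃z ∀s ∀w (¬P(z) ∨ ¬P(s) ∨ ¬P(w))
The quantifier ∃s sits under an odd number of negations (counting the antecedent side of each →), so it flips to ∀s.

universal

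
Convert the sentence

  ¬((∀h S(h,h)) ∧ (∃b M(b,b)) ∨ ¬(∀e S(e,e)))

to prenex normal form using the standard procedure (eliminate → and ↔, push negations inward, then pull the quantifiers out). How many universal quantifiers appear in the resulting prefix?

2

Move each ¬ inward, flipping quantifiers it crosses:
  ((∃h ¬S(h,h)) ∨ (∀b ¬M(b,b))) ∧ (∀e S(e,e))
All bound variables are already distinct, so no renaming is needed.
Pull the quantifiers to the front (each side's bound variable is not free in the other side):
  ∃h ∀b ∀e ((¬S(h,h) ∨ ¬M(b,b)) ∧ S(e,e))
The prefix is ∃h ∀b ∀e: 2 universal, 1 existential.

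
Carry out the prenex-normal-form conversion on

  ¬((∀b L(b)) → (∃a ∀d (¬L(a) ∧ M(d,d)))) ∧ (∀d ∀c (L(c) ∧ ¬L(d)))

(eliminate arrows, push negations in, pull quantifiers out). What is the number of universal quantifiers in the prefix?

4

First replace A → B with ¬A ∨ B.
  ¬(¬(∀b L(b)) ∨ (∃a ∀d (¬L(a) ∧ M(d,d)))) ∧ (∀d ∀c (L(c) ∧ ¬L(d)))
Push ¬ through the quantifiers and connectives to reach negation normal form:
  (∀b L(b)) ∧ (∀a ∃d (L(a) ∨ ¬M(d,d))) ∧ (∀d ∀c (L(c) ∧ ¬L(d)))
Standardize variables apart so no two quantifiers bind the same name: d↦y.
  (∀b L(b)) ∧ (∀a ∃d (L(a) ∨ ¬M(d,d))) ∧ (∀y ∀c (L(c) ∧ ¬L(y)))
Pull the quantifiers to the front (each side's bound variable is not free in the other side):
  ∀b ∀a ∃d ∀y ∀c (L(b) ∧ (L(a) ∨ ¬M(d,d)) ∧ L(c) ∧ ¬L(y))
The prefix is ∀b ∀a ∃d ∀y ∀c: 4 universal, 1 existential.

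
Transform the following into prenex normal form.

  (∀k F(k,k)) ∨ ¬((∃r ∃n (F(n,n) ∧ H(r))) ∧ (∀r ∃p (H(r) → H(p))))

Eliminate → and ↔ using ¬ and ∨.
  (∀k F(k,k)) ∨ ¬((∃r ∃n (F(n,n) ∧ H(r))) ∧ (∀r ∃p (¬H(r) ∨ H(p))))
Move each ¬ inward, flipping quantifiers it crosses:
  (∀k F(k,k)) ∨ (∀r ∀n (¬F(n,n) ∨ ¬H(r))) ∨ (∃r ∀p (H(r) ∧ ¬H(p)))
Rename bound variables to avoid capture: r↦y1.
  (∀k F(k,k)) ∨ (∀r ∀n (¬F(n,n) ∨ ¬H(r))) ∨ (∃y1 ∀p (H(y1) ∧ ¬H(p)))
Pull the quantifiers to the front (each side's bound variable is not free in the other side):
  ∀k ∀r ∀n ∃y1 ∀p (F(k,k) ∨ ¬F(n,n) ∨ ¬H(r) ∨ H(y1) ∧ ¬H(p))

∀k ∀r ∀n ∃y1 ∀p (F(k,k) ∨ ¬F(n,n) ∨ ¬H(r) ∨ H(y1) ∧ ¬H(p))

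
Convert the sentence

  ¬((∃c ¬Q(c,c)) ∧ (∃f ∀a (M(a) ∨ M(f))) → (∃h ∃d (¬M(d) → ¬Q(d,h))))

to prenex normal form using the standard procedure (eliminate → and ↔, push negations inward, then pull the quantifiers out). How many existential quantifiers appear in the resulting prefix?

Eliminate → and ↔ using ¬ and ∨.
  ¬(¬((∃c ¬Q(c,c)) ∧ (∃f ∀a (M(a) ∨ M(f)))) ∨ (∃h ∃d (¬¬M(d) ∨ ¬Q(d,h))))
Move each ¬ inward, flipping quantifiers it crosses:
  (∃c ¬Q(c,c)) ∧ (∃f ∀a (M(a) ∨ M(f))) ∧ (∀h ∀d (¬M(d) ∧ Q(d,h)))
All bound variables are already distinct, so no renaming is needed.
Finally move all quantifiers to the prefix:
  ∃c ∃f ∀a ∀h ∀d (¬Q(c,c) ∧ (M(a) ∨ M(f)) ∧ ¬M(d) ∧ Q(d,h))
The prefix is ∃c ∃f ∀a ∀h ∀d: 3 universal, 2 existential.

2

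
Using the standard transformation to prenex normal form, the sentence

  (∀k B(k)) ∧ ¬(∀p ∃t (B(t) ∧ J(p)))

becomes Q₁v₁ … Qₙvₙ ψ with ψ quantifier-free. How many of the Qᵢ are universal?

Push ¬ through the quantifiers and connectives to reach negation normal form:
  (∀k B(k)) ∧ (∃p ∀t (¬B(t) ∨ ¬J(p)))
Finally move all quantifiers to the prefix:
  ∀k ∃p ∀t (B(k) ∧ (¬B(t) ∨ ¬J(p)))
The prefix is ∀k ∃p ∀t: 2 universal, 1 existential.

2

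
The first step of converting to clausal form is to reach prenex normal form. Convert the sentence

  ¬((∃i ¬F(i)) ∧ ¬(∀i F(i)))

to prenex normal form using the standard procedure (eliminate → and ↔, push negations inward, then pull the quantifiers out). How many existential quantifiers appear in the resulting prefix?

0

Move each ¬ inward, flipping quantifiers it crosses:
  (∀i F(i)) ∨ (∀i F(i))
Rename bound variables to avoid capture: i↦z1.
  (∀i F(i)) ∨ (∀z1 F(z1))
Pull the quantifiers to the front (each side's bound variable is not free in the other side):
  ∀i ∀z1 (F(i) ∨ F(z1))
The prefix is ∀i ∀z1: 2 universal, 0 existential.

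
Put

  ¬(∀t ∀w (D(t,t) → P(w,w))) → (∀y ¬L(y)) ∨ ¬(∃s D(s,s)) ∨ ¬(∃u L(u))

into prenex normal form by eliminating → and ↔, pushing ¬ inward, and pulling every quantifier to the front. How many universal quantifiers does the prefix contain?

5

First replace A → B with ¬A ∨ B.
  ¬¬(∀t ∀w (¬D(t,t) ∨ P(w,w))) ∨ (∀y ¬L(y)) ∨ ¬(∃s D(s,s)) ∨ ¬(∃u L(u))
Push ¬ through the quantifiers and connectives to reach negation normal form:
  (∀t ∀w (¬D(t,t) ∨ P(w,w))) ∨ (∀y ¬L(y)) ∨ (∀s ¬D(s,s)) ∨ (∀u ¬L(u))
Pull the quantifiers to the front (each side's bound variable is not free in the other side):
  ∀t ∀w ∀y ∀s ∀u (¬D(t,t) ∨ P(w,w) ∨ ¬L(y) ∨ ¬D(s,s) ∨ ¬L(u))
The prefix is ∀t ∀w ∀y ∀s ∀u: 5 universal, 0 existential.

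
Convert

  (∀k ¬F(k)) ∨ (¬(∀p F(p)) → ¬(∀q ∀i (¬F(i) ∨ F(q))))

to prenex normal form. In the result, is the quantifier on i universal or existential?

existential

First replace A → B with ¬A ∨ B.
  (∀k ¬F(k)) ∨ ¬¬(∀p F(p)) ∨ ¬(∀q ∀i (¬F(i) ∨ F(q)))
Move each ¬ inward, flipping quantifiers it crosses:
  (∀k ¬F(k)) ∨ (∀p F(p)) ∨ (∃q ∃i (F(i) ∧ ¬F(q)))
Pull the quantifiers to the front (each side's bound variable is not free in the other side):
  ∀k ∀p ∃q ∃i (¬F(k) ∨ F(p) ∨ F(i) ∧ ¬F(q))
The quantifier ∀i sits under an odd number of negations (counting the antecedent side of each →), so it flips to ∃i.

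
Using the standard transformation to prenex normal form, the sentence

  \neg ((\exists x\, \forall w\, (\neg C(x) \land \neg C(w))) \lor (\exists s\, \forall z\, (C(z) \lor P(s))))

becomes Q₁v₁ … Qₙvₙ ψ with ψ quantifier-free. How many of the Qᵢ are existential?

2

Push ¬ through the quantifiers and connectives to reach negation normal form:
  (\forall x\, \exists w\, (C(x) \lor C(w))) \land (\forall s\, \exists z\, (\neg C(z) \land \neg P(s)))
Pull the quantifiers to the front (each side's bound variable is not free in the other side):
  \forall x\, \exists w\, \forall s\, \exists z\, ((C(x) \lor C(w)) \land \neg C(z) \land \neg P(s))
The prefix is \forall x \exists w \forall s \exists z: 2 universal, 2 existential.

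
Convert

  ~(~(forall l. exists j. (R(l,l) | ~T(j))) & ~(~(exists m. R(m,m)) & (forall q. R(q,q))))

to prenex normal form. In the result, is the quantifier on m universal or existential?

Push ¬ through the quantifiers and connectives to reach negation normal form:
  (forall l. exists j. (R(l,l) | ~T(j))) | (forall m. ~R(m,m)) & (forall q. R(q,q))
All bound variables are already distinct, so no renaming is needed.
Finally move all quantifiers to the prefix:
  forall l. exists j. forall m. forall q. (R(l,l) | ~T(j) | ~R(m,m) & R(q,q))
The quantifier exists m sits under an odd number of negations, so it flips to forall m.

universal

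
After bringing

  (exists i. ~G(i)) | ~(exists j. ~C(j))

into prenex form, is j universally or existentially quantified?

Push ¬ through the quantifiers and connectives to reach negation normal form:
  (exists i. ~G(i)) | (forall j. C(j))
All bound variables are already distinct, so no renaming is needed.
Extract every quantifier outward, since the variables are now distinct and don't occur free across branches:
  exists i. forall j. (~G(i) | C(j))
The quantifier exists j sits under an odd number of negations, so it flips to forall j.

universal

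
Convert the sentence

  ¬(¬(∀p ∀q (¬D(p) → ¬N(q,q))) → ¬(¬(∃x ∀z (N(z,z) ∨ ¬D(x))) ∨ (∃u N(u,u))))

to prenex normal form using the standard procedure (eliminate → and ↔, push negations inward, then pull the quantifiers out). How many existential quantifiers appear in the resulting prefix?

4

Rewrite implications/biconditionals: A → B as ¬A ∨ B.
  ¬(¬¬(∀p ∀q (¬¬D(p) ∨ ¬N(q,q))) ∨ ¬(¬(∃x ∀z (N(z,z) ∨ ¬D(x))) ∨ (∃u N(u,u))))
Move each ¬ inward, flipping quantifiers it crosses:
  (∃p ∃q (¬D(p) ∧ N(q,q))) ∧ ((∀x ∃z (¬N(z,z) ∧ D(x))) ∨ (∃u N(u,u)))
All bound variables are already distinct, so no renaming is needed.
Extract every quantifier outward, since the variables are now distinct and don't occur free across branches:
  ∃p ∃q ∀x ∃z ∃u (¬D(p) ∧ N(q,q) ∧ (¬N(z,z) ∧ D(x) ∨ N(u,u)))
The prefix is ∃p ∃q ∀x ∃z ∃u: 1 universal, 4 existential.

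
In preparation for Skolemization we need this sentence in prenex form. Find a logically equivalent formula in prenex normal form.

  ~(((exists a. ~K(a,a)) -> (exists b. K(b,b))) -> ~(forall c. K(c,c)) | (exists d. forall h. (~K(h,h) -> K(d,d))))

Eliminate → and ↔ using ¬ and ∨.
  ~(~(~(exists a. ~K(a,a)) | (exists b. K(b,b))) | ~(forall c. K(c,c)) | (exists d. forall h. (~~K(h,h) | K(d,d))))
Move each ¬ inward, flipping quantifiers it crosses:
  ((forall a. K(a,a)) | (exists b. K(b,b))) & (forall c. K(c,c)) & (forall d. exists h. (~K(h,h) & ~K(d,d)))
All bound variables are already distinct, so no renaming is needed.
Extract every quantifier outward, since the variables are now distinct and don't occur free across branches:
  forall a. exists b. forall c. forall d. exists h. ((K(a,a) | K(b,b)) & K(c,c) & ~K(h,h) & ~K(d,d))

forall a. exists b. forall c. forall d. exists h. ((K(a,a) | K(b,b)) & K(c,c) & ~K(h,h) & ~K(d,d))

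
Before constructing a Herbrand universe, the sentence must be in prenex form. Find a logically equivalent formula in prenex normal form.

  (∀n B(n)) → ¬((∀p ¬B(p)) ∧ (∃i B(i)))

Eliminate → and ↔ using ¬ and ∨.
  ¬(∀n B(n)) ∨ ¬((∀p ¬B(p)) ∧ (∃i B(i)))
Drive negations inward (¬∀x A ≡ ∃x ¬A, ¬∃x A ≡ ∀x ¬A, De Morgan for ∧/∨):
  (∃n ¬B(n)) ∨ (∃p B(p)) ∨ (∀i ¬B(i))
Extract every quantifier outward, since the variables are now distinct and don't occur free across branches:
  ∃n ∃p ∀i (¬B(n) ∨ B(p) ∨ ¬B(i))

∃n ∃p ∀i (¬B(n) ∨ B(p) ∨ ¬B(i))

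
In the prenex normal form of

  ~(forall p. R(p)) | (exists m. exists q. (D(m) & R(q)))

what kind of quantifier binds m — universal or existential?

Move each ¬ inward, flipping quantifiers it crosses:
  (exists p. ~R(p)) | (exists m. exists q. (D(m) & R(q)))
Pull the quantifiers to the front (each side's bound variable is not free in the other side):
  exists p. exists m. exists q. (~R(p) | D(m) & R(q))
The quantifier exists m sits under an even number of negations, so it remains existential.

existential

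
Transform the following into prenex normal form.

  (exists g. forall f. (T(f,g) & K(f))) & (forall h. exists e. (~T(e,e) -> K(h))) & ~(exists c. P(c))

exists g. forall f. forall h. exists e. forall c. (T(f,g) & K(f) & (T(e,e) | K(h)) & ~P(c))

First replace A → B with ¬A ∨ B.
  (exists g. forall f. (T(f,g) & K(f))) & (forall h. exists e. (~~T(e,e) | K(h))) & ~(exists c. P(c))
Drive negations inward (¬∀x A ≡ ∃x ¬A, ¬∃x A ≡ ∀x ¬A, De Morgan for ∧/∨):
  (exists g. forall f. (T(f,g) & K(f))) & (forall h. exists e. (T(e,e) | K(h))) & (forall c. ~P(c))
All bound variables are already distinct, so no renaming is needed.
Pull the quantifiers to the front (each side's bound variable is not free in the other side):
  exists g. forall f. forall h. exists e. forall c. (T(f,g) & K(f) & (T(e,e) | K(h)) & ~P(c))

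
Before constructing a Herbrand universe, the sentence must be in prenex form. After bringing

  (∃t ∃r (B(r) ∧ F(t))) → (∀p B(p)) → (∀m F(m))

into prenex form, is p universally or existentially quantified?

Rewrite implications/biconditionals: A → B as ¬A ∨ B.
  ¬(∃t ∃r (B(r) ∧ F(t))) ∨ ¬(∀p B(p)) ∨ (∀m F(m))
Move each ¬ inward, flipping quantifiers it crosses:
  (∀t ∀r (¬B(r) ∨ ¬F(t))) ∨ (∃p ¬B(p)) ∨ (∀m F(m))
All bound variables are already distinct, so no renaming is needed.
Pull the quantifiers to the front (each side's bound variable is not free in the other side):
  ∀t ∀r ∃p ∀m (¬B(r) ∨ ¬F(t) ∨ ¬B(p) ∨ F(m))
The quantifier ∀p sits under an odd number of negations (counting the antecedent side of each →), so it flips to ∃p.

existential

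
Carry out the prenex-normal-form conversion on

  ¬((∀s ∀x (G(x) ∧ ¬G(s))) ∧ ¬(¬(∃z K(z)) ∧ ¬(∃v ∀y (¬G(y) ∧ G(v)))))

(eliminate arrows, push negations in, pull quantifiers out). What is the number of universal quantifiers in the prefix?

2

Move each ¬ inward, flipping quantifiers it crosses:
  (∃s ∃x (¬G(x) ∨ G(s))) ∨ (∀z ¬K(z)) ∧ (∀v ∃y (G(y) ∨ ¬G(v)))
All bound variables are already distinct, so no renaming is needed.
Extract every quantifier outward, since the variables are now distinct and don't occur free across branches:
  ∃s ∃x ∀z ∀v ∃y (¬G(x) ∨ G(s) ∨ ¬K(z) ∧ (G(y) ∨ ¬G(v)))
The prefix is ∃s ∃x ∀z ∀v ∃y: 2 universal, 3 existential.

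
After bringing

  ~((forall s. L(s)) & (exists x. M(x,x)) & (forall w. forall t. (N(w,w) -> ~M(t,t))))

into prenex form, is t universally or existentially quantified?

existential

Rewrite implications/biconditionals: A → B as ¬A ∨ B.
  ~((forall s. L(s)) & (exists x. M(x,x)) & (forall w. forall t. (~N(w,w) | ~M(t,t))))
Move each ¬ inward, flipping quantifiers it crosses:
  (exists s. ~L(s)) | (forall x. ~M(x,x)) | (exists w. exists t. (N(w,w) & M(t,t)))
All bound variables are already distinct, so no renaming is needed.
Finally move all quantifiers to the prefix:
  exists s. forall x. exists w. exists t. (~L(s) | ~M(x,x) | N(w,w) & M(t,t))
The quantifier forall t sits under an odd number of negations (counting the antecedent side of each →), so it flips to exists t.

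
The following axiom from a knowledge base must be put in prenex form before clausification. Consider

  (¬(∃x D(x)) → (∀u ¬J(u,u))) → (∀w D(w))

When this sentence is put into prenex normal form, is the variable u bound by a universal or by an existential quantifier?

First replace A → B with ¬A ∨ B.
  ¬(¬¬(∃x D(x)) ∨ (∀u ¬J(u,u))) ∨ (∀w D(w))
Drive negations inward (¬∀x A ≡ ∃x ¬A, ¬∃x A ≡ ∀x ¬A, De Morgan for ∧/∨):
  (∀x ¬D(x)) ∧ (∃u J(u,u)) ∨ (∀w D(w))
All bound variables are already distinct, so no renaming is needed.
Finally move all quantifiers to the prefix:
  ∀x ∃u ∀w (¬D(x) ∧ J(u,u) ∨ D(w))
The quantifier ∀u sits under an odd number of negations (counting the antecedent side of each →), so it flips to ∃u.

existential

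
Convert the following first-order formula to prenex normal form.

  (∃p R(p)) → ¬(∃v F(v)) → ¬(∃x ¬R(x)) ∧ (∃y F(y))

∀p ∃v ∀x ∃y (¬R(p) ∨ F(v) ∨ R(x) ∧ F(y))

First replace A → B with ¬A ∨ B.
  ¬(∃p R(p)) ∨ ¬¬(∃v F(v)) ∨ ¬(∃x ¬R(x)) ∧ (∃y F(y))
Push ¬ through the quantifiers and connectives to reach negation normal form:
  (∀p ¬R(p)) ∨ (∃v F(v)) ∨ (∀x R(x)) ∧ (∃y F(y))
Pull the quantifiers to the front (each side's bound variable is not free in the other side):
  ∀p ∃v ∀x ∃y (¬R(p) ∨ F(v) ∨ R(x) ∧ F(y))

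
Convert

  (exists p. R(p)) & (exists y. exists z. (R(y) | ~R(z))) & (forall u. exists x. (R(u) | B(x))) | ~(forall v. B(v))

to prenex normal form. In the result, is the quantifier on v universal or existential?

Push ¬ through the quantifiers and connectives to reach negation normal form:
  (exists p. R(p)) & (exists y. exists z. (R(y) | ~R(z))) & (forall u. exists x. (R(u) | B(x))) | (exists v. ~B(v))
All bound variables are already distinct, so no renaming is needed.
Pull the quantifiers to the front (each side's bound variable is not free in the other side):
  exists p. exists y. exists z. forall u. exists x. exists v. (R(p) & (R(y) | ~R(z)) & (R(u) | B(x)) | ~B(v))
The quantifier forall v sits under an odd number of negations, so it flips to exists v.

existential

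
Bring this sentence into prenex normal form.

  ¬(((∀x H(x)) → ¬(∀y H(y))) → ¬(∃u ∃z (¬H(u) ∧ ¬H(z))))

∃x ∃y ∃u ∃z ((¬H(x) ∨ ¬H(y)) ∧ ¬H(u) ∧ ¬H(z))

Eliminate → and ↔ using ¬ and ∨.
  ¬(¬(¬(∀x H(x)) ∨ ¬(∀y H(y))) ∨ ¬(∃u ∃z (¬H(u) ∧ ¬H(z))))
Move each ¬ inward, flipping quantifiers it crosses:
  ((∃x ¬H(x)) ∨ (∃y ¬H(y))) ∧ (∃u ∃z (¬H(u) ∧ ¬H(z)))
Finally move all quantifiers to the prefix:
  ∃x ∃y ∃u ∃z ((¬H(x) ∨ ¬H(y)) ∧ ¬H(u) ∧ ¬H(z))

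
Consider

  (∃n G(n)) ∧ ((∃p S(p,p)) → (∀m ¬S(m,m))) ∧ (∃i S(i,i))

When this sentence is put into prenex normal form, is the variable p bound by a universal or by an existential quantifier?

universal

Rewrite implications/biconditionals: A → B as ¬A ∨ B.
  (∃n G(n)) ∧ (¬(∃p S(p,p)) ∨ (∀m ¬S(m,m))) ∧ (∃i S(i,i))
Move each ¬ inward, flipping quantifiers it crosses:
  (∃n G(n)) ∧ ((∀p ¬S(p,p)) ∨ (∀m ¬S(m,m))) ∧ (∃i S(i,i))
All bound variables are already distinct, so no renaming is needed.
Pull the quantifiers to the front (each side's bound variable is not free in the other side):
  ∃n ∀p ∀m ∃i (G(n) ∧ (¬S(p,p) ∨ ¬S(m,m)) ∧ S(i,i))
The quantifier ∃p sits under an odd number of negations (counting the antecedent side of each →), so it flips to ∀p.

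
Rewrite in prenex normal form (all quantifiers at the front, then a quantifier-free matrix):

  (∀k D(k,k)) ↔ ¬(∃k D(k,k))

First replace A → B with ¬A ∨ B; A ↔ B as (¬A ∨ B) ∧ (¬B ∨ A).
  (¬(∀k D(k,k)) ∨ ¬(∃k D(k,k))) ∧ (¬¬(∃k D(k,k)) ∨ (∀k D(k,k)))
Move each ¬ inward, flipping quantifiers it crosses:
  ((∃k ¬D(k,k)) ∨ (∀k ¬D(k,k))) ∧ ((∃k D(k,k)) ∨ (∀k D(k,k)))
Standardize variables apart so no two quantifiers bind the same name: k↦a, k↦c, k↦v1.
  ((∃k ¬D(k,k)) ∨ (∀a ¬D(a,a))) ∧ ((∃c D(c,c)) ∨ (∀v1 D(v1,v1)))
Extract every quantifier outward, since the variables are now distinct and don't occur free across branches:
  ∃k ∀a ∃c ∀v1 ((¬D(k,k) ∨ ¬D(a,a)) ∧ (D(c,c) ∨ D(v1,v1)))

∃k ∀a ∃c ∀v1 ((¬D(k,k) ∨ ¬D(a,a)) ∧ (D(c,c) ∨ D(v1,v1)))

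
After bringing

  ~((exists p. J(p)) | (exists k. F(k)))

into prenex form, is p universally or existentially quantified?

Push ¬ through the quantifiers and connectives to reach negation normal form:
  (forall p. ~J(p)) & (forall k. ~F(k))
Finally move all quantifiers to the prefix:
  forall p. forall k. (~J(p) & ~F(k))
The quantifier exists p sits under an odd number of negations, so it flips to forall p.

universal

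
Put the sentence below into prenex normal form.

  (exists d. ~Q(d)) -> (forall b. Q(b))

Rewrite implications/biconditionals: A → B as ¬A ∨ B.
  ~(exists d. ~Q(d)) | (forall b. Q(b))
Push ¬ through the quantifiers and connectives to reach negation normal form:
  (forall d. Q(d)) | (forall b. Q(b))
All bound variables are already distinct, so no renaming is needed.
Pull the quantifiers to the front (each side's bound variable is not free in the other side):
  forall d. forall b. (Q(d) | Q(b))

forall d. forall b. (Q(d) | Q(b))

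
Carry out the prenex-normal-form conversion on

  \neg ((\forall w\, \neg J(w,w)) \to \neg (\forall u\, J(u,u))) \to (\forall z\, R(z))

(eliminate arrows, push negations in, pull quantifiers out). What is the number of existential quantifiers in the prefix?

2

First replace A → B with ¬A ∨ B.
  \neg \neg (\neg (\forall w\, \neg J(w,w)) \lor \neg (\forall u\, J(u,u))) \lor (\forall z\, R(z))
Push ¬ through the quantifiers and connectives to reach negation normal form:
  (\exists w\, J(w,w)) \lor (\exists u\, \neg J(u,u)) \lor (\forall z\, R(z))
All bound variables are already distinct, so no renaming is needed.
Finally move all quantifiers to the prefix:
  \exists w\, \exists u\, \forall z\, (J(w,w) \lor \neg J(u,u) \lor R(z))
The prefix is \exists w \exists u \forall z: 1 universal, 2 existential.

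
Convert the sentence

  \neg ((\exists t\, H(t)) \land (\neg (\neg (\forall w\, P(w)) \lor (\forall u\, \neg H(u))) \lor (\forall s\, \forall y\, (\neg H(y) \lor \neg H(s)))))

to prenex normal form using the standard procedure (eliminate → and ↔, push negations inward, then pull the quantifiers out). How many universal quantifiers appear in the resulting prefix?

2

Move each ¬ inward, flipping quantifiers it crosses:
  (\forall t\, \neg H(t)) \lor ((\exists w\, \neg P(w)) \lor (\forall u\, \neg H(u))) \land (\exists s\, \exists y\, (H(y) \land H(s)))
All bound variables are already distinct, so no renaming is needed.
Extract every quantifier outward, since the variables are now distinct and don't occur free across branches:
  \forall t\, \exists w\, \forall u\, \exists s\, \exists y\, (\neg H(t) \lor (\neg P(w) \lor \neg H(u)) \land H(y) \land H(s))
The prefix is \forall t \exists w \forall u \exists s \exists y: 2 universal, 3 existential.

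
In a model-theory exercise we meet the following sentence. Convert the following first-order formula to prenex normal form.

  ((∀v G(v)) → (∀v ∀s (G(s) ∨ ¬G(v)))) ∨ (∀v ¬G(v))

First replace A → B with ¬A ∨ B.
  ¬(∀v G(v)) ∨ (∀v ∀s (G(s) ∨ ¬G(v))) ∨ (∀v ¬G(v))
Move each ¬ inward, flipping quantifiers it crosses:
  (∃v ¬G(v)) ∨ (∀v ∀s (G(s) ∨ ¬G(v))) ∨ (∀v ¬G(v))
Give each quantifier a distinct variable: v↦z, v↦u1.
  (∃v ¬G(v)) ∨ (∀z ∀s (G(s) ∨ ¬G(z))) ∨ (∀u1 ¬G(u1))
Finally move all quantifiers to the prefix:
  ∃v ∀z ∀s ∀u1 (¬G(v) ∨ G(s) ∨ ¬G(z) ∨ ¬G(u1))

∃v ∀z ∀s ∀u1 (¬G(v) ∨ G(s) ∨ ¬G(z) ∨ ¬G(u1))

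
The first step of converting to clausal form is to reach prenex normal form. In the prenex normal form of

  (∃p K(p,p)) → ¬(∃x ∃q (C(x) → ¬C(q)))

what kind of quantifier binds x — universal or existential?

First replace A → B with ¬A ∨ B.
  ¬(∃p K(p,p)) ∨ ¬(∃x ∃q (¬C(x) ∨ ¬C(q)))
Move each ¬ inward, flipping quantifiers it crosses:
  (∀p ¬K(p,p)) ∨ (∀x ∀q (C(x) ∧ C(q)))
All bound variables are already distinct, so no renaming is needed.
Pull the quantifiers to the front (each side's bound variable is not free in the other side):
  ∀p ∀x ∀q (¬K(p,p) ∨ C(x) ∧ C(q))
The quantifier ∃x sits under an odd number of negations (counting the antecedent side of each →), so it flips to ∀x.

universal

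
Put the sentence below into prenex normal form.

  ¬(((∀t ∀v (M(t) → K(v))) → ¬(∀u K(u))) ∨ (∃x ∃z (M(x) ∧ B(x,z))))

First replace A → B with ¬A ∨ B.
  ¬(¬(∀t ∀v (¬M(t) ∨ K(v))) ∨ ¬(∀u K(u)) ∨ (∃x ∃z (M(x) ∧ B(x,z))))
Push ¬ through the quantifiers and connectives to reach negation normal form:
  (∀t ∀v (¬M(t) ∨ K(v))) ∧ (∀u K(u)) ∧ (∀x ∀z (¬M(x) ∨ ¬B(x,z)))
Extract every quantifier outward, since the variables are now distinct and don't occur free across branches:
  ∀t ∀v ∀u ∀x ∀z ((¬M(t) ∨ K(v)) ∧ K(u) ∧ (¬M(x) ∨ ¬B(x,z)))

∀t ∀v ∀u ∀x ∀z ((¬M(t) ∨ K(v)) ∧ K(u) ∧ (¬M(x) ∨ ¬B(x,z)))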